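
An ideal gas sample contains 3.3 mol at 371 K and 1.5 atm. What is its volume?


PV = nRT  (R = 0.08206 L·atm/(mol·K))
V = nRT/P = 3.3×0.08206×371/1.5
= 66.977 L

66.977 L


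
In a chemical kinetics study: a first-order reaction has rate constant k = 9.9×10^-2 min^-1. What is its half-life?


t½ = ln2/k = 0.693147/(9.9×10^-2 min^-1)
= 7.001 min

7.001 min


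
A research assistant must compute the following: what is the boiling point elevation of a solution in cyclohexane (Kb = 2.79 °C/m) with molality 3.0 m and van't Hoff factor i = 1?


ΔTb = Kb × m × i
= 2.79 × 3.0 × 1
= 8.37 °C

8.37 °C


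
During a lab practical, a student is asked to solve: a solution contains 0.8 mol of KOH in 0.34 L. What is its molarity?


M = n/V = 0.8/0.34 = 2.353 mol/L

2.353 M


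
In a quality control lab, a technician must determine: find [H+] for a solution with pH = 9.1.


[H+] = 10^(-pH) = 10^(-9.1)
= 7.94×10^-10 M

7.94×10^-10 M


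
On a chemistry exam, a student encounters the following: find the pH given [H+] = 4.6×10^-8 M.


pH = -log10([H+]) = -log10(4.6×10^-8)
= 8 - log10(4.6)
= 8 - 0.66
= 7.34

7.34


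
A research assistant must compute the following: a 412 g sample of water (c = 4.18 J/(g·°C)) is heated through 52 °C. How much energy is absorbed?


q = mcΔT = 412 × 4.18 × 52
= 89552.32 J

89552.32 J


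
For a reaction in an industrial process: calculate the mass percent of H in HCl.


M(HCl) = 1×1.008 + 1×35.45 = 36.458 g/mol
Mass of H = 1 × 1.008 = 1.008 g/mol
% H = 1.008/36.458 × 100 = 2.76%

2.76%


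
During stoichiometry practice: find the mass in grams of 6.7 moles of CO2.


M(CO2) = 44.01 g/mol
mass = n × M = 6.7 × 44.01 = 294.87 g

294.87 g


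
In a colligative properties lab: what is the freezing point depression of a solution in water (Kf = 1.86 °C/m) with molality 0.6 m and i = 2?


ΔTf = Kf × m × i
= 1.86 × 0.6 × 2
= 2.232 °C

2.232 °C


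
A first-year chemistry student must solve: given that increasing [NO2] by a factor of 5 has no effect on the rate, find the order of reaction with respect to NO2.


rate ∝ [NO2]^n
rate ∝ [NO2]^0
Order in NO2: 0

0


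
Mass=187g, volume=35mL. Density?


ρ = mass/volume
= 187/35
= 5.343 g/mL

5.343 g/mL


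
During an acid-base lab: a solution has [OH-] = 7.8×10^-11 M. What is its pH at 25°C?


pOH = -log10([OH-]) = -log10(7.8×10^-11)
= 11 - log10(7.8) = 10.11
pH = 14 - pOH = 14 - 10.11 = 3.89

3.89


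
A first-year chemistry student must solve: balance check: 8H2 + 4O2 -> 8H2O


Equation: 8H2 + 4O2 -> 8H2O
Check atoms: H: 16=16, O: 8=8
Balanced

Yes, balanced


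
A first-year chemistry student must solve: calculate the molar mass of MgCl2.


M(MgCl2) = 1×24.31 + 2×35.45
= 24.31 + 70.9
= 95.21 g/mol

95.21 g/mol


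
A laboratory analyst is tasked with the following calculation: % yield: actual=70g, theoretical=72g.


% yield = actual/theoretical × 100
= 70/72 × 100
= 97.22%

97.22%


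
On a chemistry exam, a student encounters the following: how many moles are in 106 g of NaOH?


M(NaOH) = 40.0 g/mol
n = mass/M = 106/40.0 = 2.65 mol

2.65 mol


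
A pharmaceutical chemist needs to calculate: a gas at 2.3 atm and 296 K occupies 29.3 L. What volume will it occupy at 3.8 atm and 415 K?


P1V1/T1 = P2V2/T2
V2 = P1V1T2/(T1P2)
= 2.3×29.3×415/(296×3.8)
= 24.864 L

24.864 L


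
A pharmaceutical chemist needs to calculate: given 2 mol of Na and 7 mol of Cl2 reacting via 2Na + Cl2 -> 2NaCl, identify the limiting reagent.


Mole ratio available / coefficient:
  Na: 2/2 = 1.000
  Cl2: 7/1 = 7.000
Smaller ratio is limiting.

Na


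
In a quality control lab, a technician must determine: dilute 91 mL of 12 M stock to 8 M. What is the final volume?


C1V1 = C2V2
12 × 91 = 8 × V2
V2 = 1092/8 = 136.5 mL

136.5 mL


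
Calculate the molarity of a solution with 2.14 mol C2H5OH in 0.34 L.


M = n/V = 2.14/0.34 = 6.294 mol/L

6.294 M


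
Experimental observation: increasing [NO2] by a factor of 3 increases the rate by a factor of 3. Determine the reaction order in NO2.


rate ∝ [NO2]^n
3^n = 3 → n = 1
Order in NO2: 1

1


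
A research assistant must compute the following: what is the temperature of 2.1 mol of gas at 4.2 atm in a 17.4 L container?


PV = nRT  (R = 0.08206 L·atm/(mol·K))
T = PV/(nR) = 4.2×17.4/(2.1×0.08206)
= 73.08/0.172326
= 424.08 K

424.08 K


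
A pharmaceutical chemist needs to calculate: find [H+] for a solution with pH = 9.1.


[H+] = 10^(-pH) = 10^(-9.1)
= 7.94×10^-10 M

7.94×10^-10 M


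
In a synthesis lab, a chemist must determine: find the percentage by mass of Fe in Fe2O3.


M(Fe2O3) = 2×55.85 + 3×16.0 = 159.70 g/mol
Mass of Fe = 2 × 55.85 = 111.70 g/mol
% Fe = 111.70/159.70 × 100 = 69.94%

69.94%


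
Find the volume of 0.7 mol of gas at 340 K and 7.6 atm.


PV = nRT  (R = 0.08206 L·atm/(mol·K))
V = nRT/P = 0.7×0.08206×340/7.6
= 2.57 L

2.57 L


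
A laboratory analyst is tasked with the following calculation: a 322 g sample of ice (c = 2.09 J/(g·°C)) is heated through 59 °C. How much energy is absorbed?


q = mcΔT = 322 × 2.09 × 59
= 39705.82 J

39705.82 J


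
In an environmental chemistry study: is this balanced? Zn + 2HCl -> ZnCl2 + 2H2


Equation: Zn + 2HCl -> ZnCl2 + 2H2
Check atoms: Cl: 2=2, H: 2≠4, Zn: 1=1
Not balanced

No, not balanced


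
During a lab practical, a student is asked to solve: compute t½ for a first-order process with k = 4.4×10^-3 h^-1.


t½ = ln2/k = 0.693147/(4.4×10^-3 h^-1)
= 157.5 h

157.5 h


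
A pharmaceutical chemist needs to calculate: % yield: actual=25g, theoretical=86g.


% yield = actual/theoretical × 100
= 25/86 × 100
= 29.07%

29.07%


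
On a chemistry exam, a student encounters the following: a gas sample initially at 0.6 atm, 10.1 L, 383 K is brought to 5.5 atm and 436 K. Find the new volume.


P1V1/T1 = P2V2/T2
V2 = P1V1T2/(T1P2)
= 0.6×10.1×436/(383×5.5)
= 1.254 L

1.254 L


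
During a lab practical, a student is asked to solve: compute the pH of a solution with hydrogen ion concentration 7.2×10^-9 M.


pH = -log10([H+]) = -log10(7.2×10^-9)
= 9 - log10(7.2)
= 9 - 0.86
= 8.14

8.14


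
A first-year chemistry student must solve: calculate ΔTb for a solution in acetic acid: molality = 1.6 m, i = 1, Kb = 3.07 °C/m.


ΔTb = Kb × m × i
= 3.07 × 1.6 × 1
= 4.912 °C

4.912 °C


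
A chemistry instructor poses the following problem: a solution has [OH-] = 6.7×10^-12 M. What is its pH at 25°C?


pOH = -log10([OH-]) = -log10(6.7×10^-12)
= 12 - log10(6.7) = 11.17
pH = 14 - pOH = 14 - 11.17 = 2.83

2.83


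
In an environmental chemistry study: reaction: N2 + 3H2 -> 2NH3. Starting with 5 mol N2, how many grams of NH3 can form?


Mole ratio NH3:N2 = 2:1
n(NH3) = 5 × 2/1 = 10.000 mol
mass = 10.000 × 17.03 = 170.3 g

170.3 g


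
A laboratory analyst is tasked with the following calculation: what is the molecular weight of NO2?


M(NO2) = 1×14.01 + 2×16.0
= 14.01 + 32.0
= 46.01 g/mol

46.01 g/mol


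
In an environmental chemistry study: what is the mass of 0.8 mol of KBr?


M(KBr) = 119.0 g/mol
mass = n × M = 0.8 × 119.0 = 95.20 g

95.20 g


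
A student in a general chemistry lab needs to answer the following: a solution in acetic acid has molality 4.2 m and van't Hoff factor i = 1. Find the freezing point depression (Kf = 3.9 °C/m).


ΔTf = Kf × m × i
= 3.9 × 4.2 × 1
= 16.38 °C

16.38 °C


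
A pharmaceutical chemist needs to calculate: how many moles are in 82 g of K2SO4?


M(K2SO4) = 174.27 g/mol
n = mass/M = 82/174.27 = 0.4705 mol

0.4705 mol


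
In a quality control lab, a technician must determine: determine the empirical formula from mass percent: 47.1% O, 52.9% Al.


Assume 100 g sample. Moles of each element:
  O: 47.1/16.0 = 2.944 mol
  Al: 52.9/26.98 = 1.961 mol
Divide by smallest (1.961):
  O: 2.944/1.961 = 1.5
  Al: 1.961/1.961 = 1.0
Multiply all ratios by 2 to obtain whole numbers.
Empirical formula: Al2O3

Al2O3


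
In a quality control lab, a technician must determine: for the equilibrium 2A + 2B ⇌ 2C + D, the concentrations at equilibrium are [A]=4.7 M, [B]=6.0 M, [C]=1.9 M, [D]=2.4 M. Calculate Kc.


Kc = [C]^2[D]/([A]^2[B]^2)
= (1.9^2 × 2.4^1)/(4.7^2 × 6.0^2)
= 8.664/795.24
= 0.01089

0.01089


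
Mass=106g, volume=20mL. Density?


ρ = mass/volume
= 106/20
= 5.3 g/mL

5.3 g/mL


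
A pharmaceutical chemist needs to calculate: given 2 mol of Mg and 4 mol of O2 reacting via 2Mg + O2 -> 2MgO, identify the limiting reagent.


Mole ratio available / coefficient:
  Mg: 2/2 = 1.000
  O2: 4/1 = 4.000
Smaller ratio is limiting.

Mg


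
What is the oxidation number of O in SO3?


O is usually -2
Oxidation number: -2

-2


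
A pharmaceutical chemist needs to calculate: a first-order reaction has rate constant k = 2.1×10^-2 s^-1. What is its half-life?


t½ = ln2/k = 0.693147/(2.1×10^-2 s^-1)
= 33.01 s

33.01 s


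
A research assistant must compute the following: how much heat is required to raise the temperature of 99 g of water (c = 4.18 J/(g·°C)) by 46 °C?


q = mcΔT = 99 × 4.18 × 46
= 19035.72 J

19035.72 J


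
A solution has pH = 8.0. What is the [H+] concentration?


[H+] = 10^(-pH) = 10^(-8.0)
= 1.0×10^-8 M

1.0×10^-8 M


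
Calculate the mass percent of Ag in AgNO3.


M(AgNO3) = 1×107.87 + 1×14.01 + 3×16.0 = 169.88 g/mol
Mass of Ag = 1 × 107.87 = 107.87 g/mol
% Ag = 107.87/169.88 × 100 = 63.50%

63.50%


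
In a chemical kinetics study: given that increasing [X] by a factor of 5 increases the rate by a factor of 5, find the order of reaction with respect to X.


rate ∝ [X]^n
5^n = 5 → n = 1
Order in X: 1

1


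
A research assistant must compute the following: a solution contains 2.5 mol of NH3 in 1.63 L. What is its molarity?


M = n/V = 2.5/1.63 = 1.534 mol/L

1.534 M


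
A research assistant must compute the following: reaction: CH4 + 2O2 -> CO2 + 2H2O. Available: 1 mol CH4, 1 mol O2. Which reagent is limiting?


Mole ratio available / coefficient:
  CH4: 1/1 = 1.000
  O2: 1/2 = 0.500
Smaller ratio is limiting.

O2


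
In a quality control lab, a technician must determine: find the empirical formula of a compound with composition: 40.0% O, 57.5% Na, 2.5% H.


Assume 100 g sample. Moles of each element:
  O: 40.0/16.0 = 2.5 mol
  Na: 57.5/22.99 = 2.501 mol
  H: 2.5/1.008 = 2.48 mol
Divide by smallest (2.48):
  O: 2.5/2.48 = 1.01
  Na: 2.501/2.48 = 1.01
  H: 2.48/2.48 = 1.0
Empirical formula: NaOH

NaOH


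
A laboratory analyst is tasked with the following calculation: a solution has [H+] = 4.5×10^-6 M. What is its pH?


pH = -log10([H+]) = -log10(4.5×10^-6)
= 6 - log10(4.5)
= 6 - 0.65
= 5.35

5.35


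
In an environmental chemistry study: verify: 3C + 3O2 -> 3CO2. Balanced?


Equation: 3C + 3O2 -> 3CO2
Check atoms: C: 3=3, O: 6=6
Balanced

Yes, balanced


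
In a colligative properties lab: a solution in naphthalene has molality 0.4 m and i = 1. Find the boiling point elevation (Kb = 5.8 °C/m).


ΔTb = Kb × m × i
= 5.8 × 0.4 × 1
= 2.32 °C

2.32 °C


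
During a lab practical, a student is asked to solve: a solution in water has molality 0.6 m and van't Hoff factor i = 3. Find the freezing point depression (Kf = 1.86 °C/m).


ΔTf = Kf × m × i
= 1.86 × 0.6 × 3
= 3.348 °C

3.348 °C


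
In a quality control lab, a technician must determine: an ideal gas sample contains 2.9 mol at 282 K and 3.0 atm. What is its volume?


PV = nRT  (R = 0.08206 L·atm/(mol·K))
V = nRT/P = 2.9×0.08206×282/3.0
= 22.37 L

22.37 L


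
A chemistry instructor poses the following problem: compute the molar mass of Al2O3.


M(Al2O3) = 2×26.98 + 3×16.0
= 53.96 + 48.0
= 101.96 g/mol

101.96 g/mol


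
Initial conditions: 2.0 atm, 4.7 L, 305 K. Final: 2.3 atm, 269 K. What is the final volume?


P1V1/T1 = P2V2/T2
V2 = P1V1T2/(T1P2)
= 2.0×4.7×269/(305×2.3)
= 3.605 L

3.605 L


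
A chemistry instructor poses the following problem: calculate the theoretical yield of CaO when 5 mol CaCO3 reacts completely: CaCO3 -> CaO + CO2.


Mole ratio CaO:CaCO3 = 1:1
n(CaO) = 5 × 1/1 = 5.000 mol
mass = 5.000 × 56.08 = 280.4 g

280.4 g


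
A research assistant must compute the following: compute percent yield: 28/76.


% yield = actual/theoretical × 100
= 28/76 × 100
= 36.84%

36.84%


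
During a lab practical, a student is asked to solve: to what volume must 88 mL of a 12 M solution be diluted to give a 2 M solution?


C1V1 = C2V2
12 × 88 = 2 × V2
V2 = 1056/2 = 528.0 mL

528.0 mL


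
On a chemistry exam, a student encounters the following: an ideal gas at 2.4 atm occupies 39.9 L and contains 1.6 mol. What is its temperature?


PV = nRT  (R = 0.08206 L·atm/(mol·K))
T = PV/(nR) = 2.4×39.9/(1.6×0.08206)
= 95.76/0.131296
= 729.34 K

729.34 K


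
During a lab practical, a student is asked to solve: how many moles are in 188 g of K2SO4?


M(K2SO4) = 174.27 g/mol
n = mass/M = 188/174.27 = 1.0788 mol

1.0788 mol


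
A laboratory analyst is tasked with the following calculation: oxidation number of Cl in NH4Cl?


halide: -1
Oxidation number: -1

-1


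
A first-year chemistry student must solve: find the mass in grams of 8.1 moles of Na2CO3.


M(Na2CO3) = 105.99 g/mol
mass = n × M = 8.1 × 105.99 = 858.52 g

858.52 g


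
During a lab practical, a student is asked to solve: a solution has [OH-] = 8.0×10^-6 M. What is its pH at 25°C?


pOH = -log10([OH-]) = -log10(8.0×10^-6)
= 6 - log10(8.0) = 5.1
pH = 14 - pOH = 14 - 5.1 = 8.9

8.9


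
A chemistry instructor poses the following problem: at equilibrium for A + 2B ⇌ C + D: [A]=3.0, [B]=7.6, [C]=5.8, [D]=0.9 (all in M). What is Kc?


Kc = [C][D]/([A][B]^2)
= (5.8^1 × 0.9^1)/(3.0^1 × 7.6^2)
= 5.22/173.28
= 0.03012

0.03012


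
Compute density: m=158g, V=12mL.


ρ = mass/volume
= 158/12
= 13.167 g/mL

13.167 g/mL


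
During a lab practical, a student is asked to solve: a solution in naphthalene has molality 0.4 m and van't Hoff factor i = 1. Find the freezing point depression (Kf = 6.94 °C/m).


ΔTf = Kf × m × i
= 6.94 × 0.4 × 1
= 2.776 °C

2.776 °C


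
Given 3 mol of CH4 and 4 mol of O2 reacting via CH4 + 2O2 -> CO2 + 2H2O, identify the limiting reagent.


Mole ratio available / coefficient:
  CH4: 3/1 = 3.000
  O2: 4/2 = 2.000
Smaller ratio is limiting.

O2


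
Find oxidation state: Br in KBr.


halide: -1
Oxidation number: -1

-1


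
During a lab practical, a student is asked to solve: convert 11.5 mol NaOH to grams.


M(NaOH) = 40.0 g/mol
mass = n × M = 11.5 × 40.0 = 460.00 g

460.00 g


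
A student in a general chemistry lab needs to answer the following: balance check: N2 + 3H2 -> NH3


Equation: N2 + 3H2 -> NH3
Check atoms: H: 6≠3, N: 2≠1
Not balanced

No, not balanced


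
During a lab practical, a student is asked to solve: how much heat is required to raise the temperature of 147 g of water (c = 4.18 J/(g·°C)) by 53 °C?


q = mcΔT = 147 × 4.18 × 53
= 32566.38 J

32566.38 J


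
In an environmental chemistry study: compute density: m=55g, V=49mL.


ρ = mass/volume
= 55/49
= 1.122 g/mL

1.122 g/mL


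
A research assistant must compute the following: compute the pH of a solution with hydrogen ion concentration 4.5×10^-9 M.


pH = -log10([H+]) = -log10(4.5×10^-9)
= 9 - log10(4.5)
= 9 - 0.65
= 8.35

8.35


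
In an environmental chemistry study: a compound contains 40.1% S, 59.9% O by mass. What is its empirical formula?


Assume 100 g sample. Moles of each element:
  S: 40.1/32.07 = 1.25 mol
  O: 59.9/16.0 = 3.744 mol
Divide by smallest (1.25):
  S: 1.25/1.25 = 1.0
  O: 3.744/1.25 = 3.0
Empirical formula: SO3

SO3


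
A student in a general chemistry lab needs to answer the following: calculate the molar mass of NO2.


M(NO2) = 1×14.01 + 2×16.0
= 14.01 + 32.0
= 46.01 g/mol

46.01 g/mol


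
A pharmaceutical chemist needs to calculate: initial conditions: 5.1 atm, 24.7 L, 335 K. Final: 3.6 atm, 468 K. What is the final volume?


P1V1/T1 = P2V2/T2
V2 = P1V1T2/(T1P2)
= 5.1×24.7×468/(335×3.6)
= 48.884 L

48.884 L


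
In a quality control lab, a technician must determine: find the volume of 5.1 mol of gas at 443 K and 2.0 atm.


PV = nRT  (R = 0.08206 L·atm/(mol·K))
V = nRT/P = 5.1×0.08206×443/2.0
= 92.699 L

92.699 L


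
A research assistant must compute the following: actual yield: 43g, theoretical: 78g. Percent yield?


% yield = actual/theoretical × 100
= 43/78 × 100
= 55.13%

55.13%


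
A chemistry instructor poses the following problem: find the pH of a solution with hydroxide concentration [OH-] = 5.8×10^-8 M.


pOH = -log10([OH-]) = -log10(5.8×10^-8)
= 8 - log10(5.8) = 7.24
pH = 14 - pOH = 14 - 7.24 = 6.76

6.76


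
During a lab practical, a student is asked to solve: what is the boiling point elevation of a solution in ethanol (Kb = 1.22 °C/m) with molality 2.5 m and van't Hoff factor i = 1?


ΔTb = Kb × m × i
= 1.22 × 2.5 × 1
= 3.05 °C

3.05 °C


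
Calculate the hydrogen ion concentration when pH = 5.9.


[H+] = 10^(-pH) = 10^(-5.9)
= 1.26×10^-6 M

1.26×10^-6 M


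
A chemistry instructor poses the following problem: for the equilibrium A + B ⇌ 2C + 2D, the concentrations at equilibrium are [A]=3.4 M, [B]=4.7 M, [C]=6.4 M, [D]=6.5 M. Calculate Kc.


Kc = [C]^2[D]^2/([A][B])
= (6.4^2 × 6.5^2)/(3.4^1 × 4.7^1)
= 1730.56/15.98
= 108.3

108.3


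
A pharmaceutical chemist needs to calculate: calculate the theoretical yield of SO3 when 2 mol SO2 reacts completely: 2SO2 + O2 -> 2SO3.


Mole ratio SO3:SO2 = 2:2
n(SO3) = 2 × 2/2 = 2.000 mol
mass = 2.000 × 80.07 = 160.14 g

160.14 g


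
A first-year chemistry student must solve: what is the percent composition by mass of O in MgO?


M(MgO) = 1×24.31 + 1×16.0 = 40.31 g/mol
Mass of O = 1 × 16.0 = 16.00 g/mol
% O = 16.00/40.31 × 100 = 39.69%

39.69%


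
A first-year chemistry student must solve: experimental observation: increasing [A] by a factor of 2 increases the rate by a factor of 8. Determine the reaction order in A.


rate ∝ [A]^n
2^n = 8 → n = 3
Order in A: 3

3


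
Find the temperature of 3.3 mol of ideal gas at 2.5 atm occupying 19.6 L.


PV = nRT  (R = 0.08206 L·atm/(mol·K))
T = PV/(nR) = 2.5×19.6/(3.3×0.08206)
= 49.00/0.270798
= 180.95 K

180.95 K


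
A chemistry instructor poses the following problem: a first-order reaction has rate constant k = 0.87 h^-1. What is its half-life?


t½ = ln2/k = 0.693147/(0.87 h^-1)
= 0.7967 h

0.7967 h


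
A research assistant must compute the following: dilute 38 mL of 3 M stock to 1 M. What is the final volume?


C1V1 = C2V2
3 × 38 = 1 × V2
V2 = 114/1 = 114.0 mL

114.0 mL


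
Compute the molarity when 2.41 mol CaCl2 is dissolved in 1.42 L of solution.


M = n/V = 2.41/1.42 = 1.697 mol/L

1.697 M


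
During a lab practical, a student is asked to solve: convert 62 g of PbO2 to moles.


M(PbO2) = 239.2 g/mol
n = mass/M = 62/239.2 = 0.2592 mol

0.2592 mol


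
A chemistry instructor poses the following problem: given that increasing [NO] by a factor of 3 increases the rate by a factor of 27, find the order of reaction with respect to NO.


rate ∝ [NO]^n
3^n = 27 → n = 3
Order in NO: 3

3


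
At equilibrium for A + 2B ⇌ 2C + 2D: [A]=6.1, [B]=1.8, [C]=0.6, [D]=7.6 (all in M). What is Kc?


Kc = [C]^2[D]^2/([A][B]^2)
= (0.6^2 × 7.6^2)/(6.1^1 × 1.8^2)
= 20.7936/19.764
= 1.052

1.052


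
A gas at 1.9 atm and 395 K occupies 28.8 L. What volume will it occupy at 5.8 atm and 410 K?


P1V1/T1 = P2V2/T2
V2 = P1V1T2/(T1P2)
= 1.9×28.8×410/(395×5.8)
= 9.793 L

9.793 L


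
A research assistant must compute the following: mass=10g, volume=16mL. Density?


ρ = mass/volume
= 10/16
= 0.625 g/mL

0.625 g/mL


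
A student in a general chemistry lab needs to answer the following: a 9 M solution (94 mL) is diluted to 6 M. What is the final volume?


C1V1 = C2V2
9 × 94 = 6 × V2
V2 = 846/6 = 141.0 mL

141.0 mL


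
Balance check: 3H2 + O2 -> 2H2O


Equation: 3H2 + O2 -> 2H2O
Check atoms: H: 6≠4, O: 2=2
Not balanced

No, not balanced


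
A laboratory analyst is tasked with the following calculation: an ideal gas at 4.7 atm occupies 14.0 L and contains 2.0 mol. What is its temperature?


PV = nRT  (R = 0.08206 L·atm/(mol·K))
T = PV/(nR) = 4.7×14.0/(2.0×0.08206)
= 65.80/0.164120
= 400.93 K

400.93 K


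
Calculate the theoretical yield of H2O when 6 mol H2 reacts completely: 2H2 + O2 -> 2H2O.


Mole ratio H2O:H2 = 2:2
n(H2O) = 6 × 2/2 = 6.000 mol
mass = 6.000 × 18.02 = 108.12 g

108.12 g


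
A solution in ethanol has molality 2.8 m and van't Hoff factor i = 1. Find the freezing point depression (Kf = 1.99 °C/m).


ΔTf = Kf × m × i
= 1.99 × 2.8 × 1
= 5.572 °C

5.572 °C


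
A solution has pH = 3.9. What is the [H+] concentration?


[H+] = 10^(-pH) = 10^(-3.9)
= 1.26×10^-4 M

1.26×10^-4 M


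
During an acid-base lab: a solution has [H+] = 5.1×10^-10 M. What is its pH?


pH = -log10([H+]) = -log10(5.1×10^-10)
= 10 - log10(5.1)
= 10 - 0.71
= 9.29

9.29


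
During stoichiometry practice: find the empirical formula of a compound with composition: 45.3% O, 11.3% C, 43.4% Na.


Assume 100 g sample. Moles of each element:
  O: 45.3/16.0 = 2.831 mol
  C: 11.3/12.01 = 0.941 mol
  Na: 43.4/22.99 = 1.888 mol
Divide by smallest (0.941):
  O: 2.831/0.941 = 3.01
  C: 0.941/0.941 = 1.0
  Na: 1.888/0.941 = 2.01
Empirical formula: Na2CO3

Na2CO3


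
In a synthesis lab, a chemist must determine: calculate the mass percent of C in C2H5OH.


M(C2H5OH) = 2×12.01 + 6×1.008 + 1×16.0 = 46.068 g/mol
Mass of C = 2 × 12.01 = 24.02 g/mol
% C = 24.02/46.068 × 100 = 52.14%

52.14%


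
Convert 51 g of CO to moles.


M(CO) = 28.01 g/mol
n = mass/M = 51/28.01 = 1.8208 mol

1.8208 mol


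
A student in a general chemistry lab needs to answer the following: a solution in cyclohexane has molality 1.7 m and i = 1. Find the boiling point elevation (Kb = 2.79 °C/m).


ΔTb = Kb × m × i
= 2.79 × 1.7 × 1
= 4.743 °C

4.743 °C


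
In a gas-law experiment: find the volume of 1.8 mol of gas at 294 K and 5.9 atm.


PV = nRT  (R = 0.08206 L·atm/(mol·K))
V = nRT/P = 1.8×0.08206×294/5.9
= 7.36 L

7.36 L


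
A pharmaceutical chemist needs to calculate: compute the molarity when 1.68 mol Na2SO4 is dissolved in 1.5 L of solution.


M = n/V = 1.68/1.5 = 1.120 mol/L

1.120 M


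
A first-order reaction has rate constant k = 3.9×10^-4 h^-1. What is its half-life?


t½ = ln2/k = 0.693147/(3.9×10^-4 h^-1)
= 1777 h

1777 h


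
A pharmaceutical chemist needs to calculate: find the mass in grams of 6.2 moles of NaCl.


M(NaCl) = 58.44 g/mol
mass = n × M = 6.2 × 58.44 = 362.33 g

362.33 g


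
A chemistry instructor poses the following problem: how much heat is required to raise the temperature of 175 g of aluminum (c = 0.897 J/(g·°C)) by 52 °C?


q = mcΔT = 175 × 0.897 × 52
= 8162.70 J

8162.70 J


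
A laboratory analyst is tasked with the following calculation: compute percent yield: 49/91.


% yield = actual/theoretical × 100
= 49/91 × 100
= 53.85%

53.85%


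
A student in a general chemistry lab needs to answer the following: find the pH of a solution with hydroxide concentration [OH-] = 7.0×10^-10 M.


pOH = -log10([OH-]) = -log10(7.0×10^-10)
= 10 - log10(7.0) = 9.15
pH = 14 - pOH = 14 - 9.15 = 4.85

4.85


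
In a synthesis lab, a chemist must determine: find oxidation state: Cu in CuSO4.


Sulfate is -2, so Cu = +2
Oxidation number: +2

+2


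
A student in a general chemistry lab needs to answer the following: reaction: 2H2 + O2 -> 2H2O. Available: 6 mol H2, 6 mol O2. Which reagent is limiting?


Mole ratio available / coefficient:
  H2: 6/2 = 3.000
  O2: 6/1 = 6.000
Smaller ratio is limiting.

H2


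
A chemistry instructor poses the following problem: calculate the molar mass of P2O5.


M(P2O5) = 2×30.97 + 5×16.0
= 61.94 + 80.0
= 141.94 g/mol

141.94 g/mol


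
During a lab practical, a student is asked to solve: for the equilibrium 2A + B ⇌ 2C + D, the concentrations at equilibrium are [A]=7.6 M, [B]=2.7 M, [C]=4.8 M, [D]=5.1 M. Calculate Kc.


Kc = [C]^2[D]/([A]^2[B])
= (4.8^2 × 5.1^1)/(7.6^2 × 2.7^1)
= 117.504/155.952
= 0.7535

0.7535


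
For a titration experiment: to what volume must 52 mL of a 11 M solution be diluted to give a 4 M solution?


C1V1 = C2V2
11 × 52 = 4 × V2
V2 = 572/4 = 143.0 mL

143.0 mL


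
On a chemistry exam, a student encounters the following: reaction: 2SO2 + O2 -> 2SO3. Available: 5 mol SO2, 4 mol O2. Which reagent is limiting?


Mole ratio available / coefficient:
  SO2: 5/2 = 2.500
  O2: 4/1 = 4.000
Smaller ratio is limiting.

SO2


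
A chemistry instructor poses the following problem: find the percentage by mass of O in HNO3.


M(HNO3) = 1×1.008 + 1×14.01 + 3×16.0 = 63.018 g/mol
Mass of O = 3 × 16.0 = 48.00 g/mol
% O = 48.00/63.018 × 100 = 76.17%

76.17%


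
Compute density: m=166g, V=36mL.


ρ = mass/volume
= 166/36
= 4.611 g/mL

4.611 g/mL


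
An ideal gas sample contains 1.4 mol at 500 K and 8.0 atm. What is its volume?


PV = nRT  (R = 0.08206 L·atm/(mol·K))
V = nRT/P = 1.4×0.08206×500/8.0
= 7.18 L

7.18 L


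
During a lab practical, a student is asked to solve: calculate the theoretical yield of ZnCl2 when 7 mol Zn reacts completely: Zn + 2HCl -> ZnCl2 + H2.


Mole ratio ZnCl2:Zn = 1:1
n(ZnCl2) = 7 × 1/1 = 7.000 mol
mass = 7.000 × 136.28 = 953.96 g

953.96 g


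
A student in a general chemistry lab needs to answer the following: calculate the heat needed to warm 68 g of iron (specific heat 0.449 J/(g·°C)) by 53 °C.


q = mcΔT = 68 × 0.449 × 53
= 1618.20 J

1618.20 J


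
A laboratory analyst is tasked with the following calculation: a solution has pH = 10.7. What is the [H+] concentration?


[H+] = 10^(-pH) = 10^(-10.7)
= 2.0×10^-11 M

2.0×10^-11 M


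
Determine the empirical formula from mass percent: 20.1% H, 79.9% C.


Assume 100 g sample. Moles of each element:
  H: 20.1/1.008 = 19.94 mol
  C: 79.9/12.01 = 6.653 mol
Divide by smallest (6.653):
  H: 19.94/6.653 = 3.0
  C: 6.653/6.653 = 1.0
Empirical formula: CH3

CH3


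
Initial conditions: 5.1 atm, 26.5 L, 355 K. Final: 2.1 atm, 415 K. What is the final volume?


P1V1/T1 = P2V2/T2
V2 = P1V1T2/(T1P2)
= 5.1×26.5×415/(355×2.1)
= 75.234 L

75.234 L


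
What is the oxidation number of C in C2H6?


2x + 6(+1) = 0, so x = -3
Oxidation number: -3

-3


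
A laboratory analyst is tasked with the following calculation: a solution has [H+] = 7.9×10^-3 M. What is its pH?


pH = -log10([H+]) = -log10(7.9×10^-3)
= 3 - log10(7.9)
= 3 - 0.9
= 2.1

2.1


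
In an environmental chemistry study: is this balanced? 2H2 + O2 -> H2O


Equation: 2H2 + O2 -> H2O
Check atoms: H: 4≠2, O: 2≠1
Not balanced

No, not balanced


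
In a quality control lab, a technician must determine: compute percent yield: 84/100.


% yield = actual/theoretical × 100
= 84/100 × 100
= 84.0%

84.0%


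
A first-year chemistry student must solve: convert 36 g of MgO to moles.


M(MgO) = 40.31 g/mol
n = mass/M = 36/40.31 = 0.8931 mol

0.8931 mol


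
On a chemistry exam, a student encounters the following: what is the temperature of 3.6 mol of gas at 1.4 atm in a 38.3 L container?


PV = nRT  (R = 0.08206 L·atm/(mol·K))
T = PV/(nR) = 1.4×38.3/(3.6×0.08206)
= 53.62/0.295416
= 181.51 K

181.51 K


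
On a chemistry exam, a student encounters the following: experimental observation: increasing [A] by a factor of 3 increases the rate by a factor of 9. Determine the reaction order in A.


rate ∝ [A]^n
3^n = 9 → n = 2
Order in A: 2

2


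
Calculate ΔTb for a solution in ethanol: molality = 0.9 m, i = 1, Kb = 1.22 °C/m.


ΔTb = Kb × m × i
= 1.22 × 0.9 × 1
= 1.098 °C

1.098 °C


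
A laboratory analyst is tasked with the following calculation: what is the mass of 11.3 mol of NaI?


M(NaI) = 149.89 g/mol
mass = n × M = 11.3 × 149.89 = 1693.76 g

1693.76 g


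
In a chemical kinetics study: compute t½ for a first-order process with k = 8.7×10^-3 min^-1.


t½ = ln2/k = 0.693147/(8.7×10^-3 min^-1)
= 79.67 min

79.67 min


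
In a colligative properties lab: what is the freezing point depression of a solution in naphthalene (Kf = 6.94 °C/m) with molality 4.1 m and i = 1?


ΔTf = Kf × m × i
= 6.94 × 4.1 × 1
= 28.454 °C

28.454 °C


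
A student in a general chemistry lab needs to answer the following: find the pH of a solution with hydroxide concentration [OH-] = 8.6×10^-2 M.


pOH = -log10([OH-]) = -log10(8.6×10^-2)
= 2 - log10(8.6) = 1.07
pH = 14 - pOH = 14 - 1.07 = 12.93

12.93


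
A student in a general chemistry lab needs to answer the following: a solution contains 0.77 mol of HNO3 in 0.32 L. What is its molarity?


M = n/V = 0.77/0.32 = 2.406 mol/L

2.406 M


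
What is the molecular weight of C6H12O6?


M(C6H12O6) = 6×12.01 + 12×1.008 + 6×16.0
= 72.06 + 12.1 + 96.0
= 180.16 g/mol

180.16 g/mol


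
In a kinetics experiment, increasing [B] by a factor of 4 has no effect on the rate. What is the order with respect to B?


rate ∝ [B]^n
rate ∝ [B]^0
Order in B: 0

0


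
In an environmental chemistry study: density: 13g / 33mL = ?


ρ = mass/volume
= 13/33
= 0.394 g/mL

0.394 g/mL


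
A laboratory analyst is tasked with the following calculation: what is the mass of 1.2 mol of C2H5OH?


M(C2H5OH) = 46.07 g/mol
mass = n × M = 1.2 × 46.07 = 55.28 g

55.28 g


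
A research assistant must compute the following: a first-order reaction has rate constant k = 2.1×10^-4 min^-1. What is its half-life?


t½ = ln2/k = 0.693147/(2.1×10^-4 min^-1)
= 3301 min

3301 min


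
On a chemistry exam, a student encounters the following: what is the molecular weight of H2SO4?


M(H2SO4) = 2×1.008 + 1×32.07 + 4×16.0
= 2.02 + 32.07 + 64.0
= 98.09 g/mol

98.09 g/mol


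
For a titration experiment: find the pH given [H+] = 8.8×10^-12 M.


pH = -log10([H+]) = -log10(8.8×10^-12)
= 12 - log10(8.8)
= 12 - 0.94
= 11.06

11.06


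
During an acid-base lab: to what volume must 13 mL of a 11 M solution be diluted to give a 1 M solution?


C1V1 = C2V2
11 × 13 = 1 × V2
V2 = 143/1 = 143.0 mL

143.0 mL


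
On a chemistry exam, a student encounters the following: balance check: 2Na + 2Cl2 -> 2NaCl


Equation: 2Na + 2Cl2 -> 2NaCl
Check atoms: Cl: 4≠2, Na: 2=2
Not balanced

No, not balanced


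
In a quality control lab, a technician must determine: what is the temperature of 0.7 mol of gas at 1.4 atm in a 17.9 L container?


PV = nRT  (R = 0.08206 L·atm/(mol·K))
T = PV/(nR) = 1.4×17.9/(0.7×0.08206)
= 25.06/0.057442
= 436.27 K

436.27 K


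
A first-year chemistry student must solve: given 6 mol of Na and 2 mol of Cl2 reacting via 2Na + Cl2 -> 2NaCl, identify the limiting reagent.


Mole ratio available / coefficient:
  Na: 6/2 = 3.000
  Cl2: 2/1 = 2.000
Smaller ratio is limiting.

Cl2


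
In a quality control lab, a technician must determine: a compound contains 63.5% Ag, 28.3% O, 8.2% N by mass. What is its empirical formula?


Assume 100 g sample. Moles of each element:
  Ag: 63.5/107.87 = 0.589 mol
  O: 28.3/16.0 = 1.769 mol
  N: 8.2/14.01 = 0.585 mol
Divide by smallest (0.585):
  Ag: 0.589/0.585 = 1.01
  O: 1.769/0.585 = 3.02
  N: 0.585/0.585 = 1.0
Empirical formula: AgNO3

AgNO3


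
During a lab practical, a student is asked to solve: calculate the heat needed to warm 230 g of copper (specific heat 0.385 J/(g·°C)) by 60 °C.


q = mcΔT = 230 × 0.385 × 60
= 5313.00 J

5313.00 J


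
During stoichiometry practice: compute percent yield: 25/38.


% yield = actual/theoretical × 100
= 25/38 × 100
= 65.79%

65.79%


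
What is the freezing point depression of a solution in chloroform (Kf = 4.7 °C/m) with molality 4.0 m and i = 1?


ΔTf = Kf × m × i
= 4.7 × 4.0 × 1
= 18.8 °C

18.8 °C


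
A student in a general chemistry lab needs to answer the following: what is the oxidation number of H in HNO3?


H is +1 with nonmetals
Oxidation number: +1

+1


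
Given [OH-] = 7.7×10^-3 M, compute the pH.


pOH = -log10([OH-]) = -log10(7.7×10^-3)
= 3 - log10(7.7) = 2.11
pH = 14 - pOH = 14 - 2.11 = 11.89

11.89


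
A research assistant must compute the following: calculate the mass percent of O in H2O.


M(H2O) = 2×1.008 + 1×16.0 = 18.016 g/mol
Mass of O = 1 × 16.0 = 16.00 g/mol
% O = 16.00/18.016 × 100 = 88.81%

88.81%


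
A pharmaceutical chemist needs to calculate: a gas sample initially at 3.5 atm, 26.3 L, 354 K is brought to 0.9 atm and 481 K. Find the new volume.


P1V1/T1 = P2V2/T2
V2 = P1V1T2/(T1P2)
= 3.5×26.3×481/(354×0.9)
= 138.971 L

138.971 L


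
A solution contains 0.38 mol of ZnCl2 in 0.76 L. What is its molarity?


M = n/V = 0.38/0.76 = 0.500 mol/L

0.500 M


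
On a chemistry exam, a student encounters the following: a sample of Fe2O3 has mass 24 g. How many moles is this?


M(Fe2O3) = 159.7 g/mol
n = mass/M = 24/159.7 = 0.1503 mol

0.1503 mol


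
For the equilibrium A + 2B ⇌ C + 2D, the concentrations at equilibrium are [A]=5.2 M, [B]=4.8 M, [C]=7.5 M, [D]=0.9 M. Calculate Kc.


Kc = [C][D]^2/([A][B]^2)
= (7.5^1 × 0.9^2)/(5.2^1 × 4.8^2)
= 6.075/119.808
= 0.05071

0.05071


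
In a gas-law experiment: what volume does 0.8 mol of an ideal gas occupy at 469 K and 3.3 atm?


PV = nRT  (R = 0.08206 L·atm/(mol·K))
V = nRT/P = 0.8×0.08206×469/3.3
= 9.33 L

9.33 L


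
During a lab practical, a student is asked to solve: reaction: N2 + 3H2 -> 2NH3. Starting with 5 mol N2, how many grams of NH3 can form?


Mole ratio NH3:N2 = 2:1
n(NH3) = 5 × 2/1 = 10.000 mol
mass = 10.000 × 17.03 = 170.3 g

170.3 g


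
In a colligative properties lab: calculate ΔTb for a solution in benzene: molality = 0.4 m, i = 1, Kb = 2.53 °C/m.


ΔTb = Kb × m × i
= 2.53 × 0.4 × 1
= 1.012 °C

1.012 °C


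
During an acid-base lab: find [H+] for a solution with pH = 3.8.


[H+] = 10^(-pH) = 10^(-3.8)
= 1.58×10^-4 M

1.58×10^-4 M


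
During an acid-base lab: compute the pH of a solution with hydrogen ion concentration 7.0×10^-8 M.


pH = -log10([H+]) = -log10(7.0×10^-8)
= 8 - log10(7.0)
= 8 - 0.85
= 7.15

7.15


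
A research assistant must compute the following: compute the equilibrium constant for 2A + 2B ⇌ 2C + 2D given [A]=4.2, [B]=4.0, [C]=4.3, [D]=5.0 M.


Kc = [C]^2[D]^2/([A]^2[B]^2)
= (4.3^2 × 5.0^2)/(4.2^2 × 4.0^2)
= 462.25/282.24
= 1.638

1.638


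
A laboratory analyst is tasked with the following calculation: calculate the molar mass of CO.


M(CO) = 1×12.01 + 1×16.0
= 12.01 + 16.0
= 28.01 g/mol

28.01 g/mol


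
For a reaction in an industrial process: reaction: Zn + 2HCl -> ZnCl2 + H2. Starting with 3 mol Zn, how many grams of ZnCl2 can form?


Mole ratio ZnCl2:Zn = 1:1
n(ZnCl2) = 3 × 1/1 = 3.000 mol
mass = 3.000 × 136.28 = 408.84 g

408.84 g


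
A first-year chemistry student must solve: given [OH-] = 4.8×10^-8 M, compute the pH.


pOH = -log10([OH-]) = -log10(4.8×10^-8)
= 8 - log10(4.8) = 7.32
pH = 14 - pOH = 14 - 7.32 = 6.68

6.68


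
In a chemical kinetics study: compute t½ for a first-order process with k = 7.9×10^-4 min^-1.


t½ = ln2/k = 0.693147/(7.9×10^-4 min^-1)
= 877.4 min

877.4 min


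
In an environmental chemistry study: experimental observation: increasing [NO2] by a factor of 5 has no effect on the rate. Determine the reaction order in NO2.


rate ∝ [NO2]^n
rate ∝ [NO2]^0
Order in NO2: 0

0


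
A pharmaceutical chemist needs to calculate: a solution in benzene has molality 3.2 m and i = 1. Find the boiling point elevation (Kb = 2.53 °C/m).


ΔTb = Kb × m × i
= 2.53 × 3.2 × 1
= 8.096 °C

8.096 °C


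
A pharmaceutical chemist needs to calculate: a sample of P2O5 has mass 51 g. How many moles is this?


M(P2O5) = 141.94 g/mol
n = mass/M = 51/141.94 = 0.3593 mol

0.3593 mol


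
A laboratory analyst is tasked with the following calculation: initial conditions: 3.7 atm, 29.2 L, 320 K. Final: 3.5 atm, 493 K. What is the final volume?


P1V1/T1 = P2V2/T2
V2 = P1V1T2/(T1P2)
= 3.7×29.2×493/(320×3.5)
= 47.557 L

47.557 L


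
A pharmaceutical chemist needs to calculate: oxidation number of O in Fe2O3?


O is usually -2
Oxidation number: -2

-2


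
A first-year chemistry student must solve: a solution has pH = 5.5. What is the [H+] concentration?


[H+] = 10^(-pH) = 10^(-5.5)
= 3.16×10^-6 M

3.16×10^-6 M


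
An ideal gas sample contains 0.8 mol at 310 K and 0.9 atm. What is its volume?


PV = nRT  (R = 0.08206 L·atm/(mol·K))
V = nRT/P = 0.8×0.08206×310/0.9
= 22.612 L

22.612 L


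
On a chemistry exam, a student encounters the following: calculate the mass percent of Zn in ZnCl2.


M(ZnCl2) = 1×65.38 + 2×35.45 = 136.28 g/mol
Mass of Zn = 1 × 65.38 = 65.38 g/mol
% Zn = 65.38/136.28 × 100 = 47.97%

47.97%


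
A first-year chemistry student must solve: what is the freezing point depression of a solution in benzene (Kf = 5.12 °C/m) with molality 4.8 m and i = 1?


ΔTf = Kf × m × i
= 5.12 × 4.8 × 1
= 24.576 °C

24.576 °C


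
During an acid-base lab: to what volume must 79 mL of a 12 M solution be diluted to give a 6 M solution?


C1V1 = C2V2
12 × 79 = 6 × V2
V2 = 948/6 = 158.0 mL

158.0 mL


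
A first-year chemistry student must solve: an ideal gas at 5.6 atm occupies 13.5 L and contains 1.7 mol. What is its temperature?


PV = nRT  (R = 0.08206 L·atm/(mol·K))
T = PV/(nR) = 5.6×13.5/(1.7×0.08206)
= 75.60/0.139502
= 541.93 K

541.93 K


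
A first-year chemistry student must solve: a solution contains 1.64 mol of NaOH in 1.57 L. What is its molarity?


M = n/V = 1.64/1.57 = 1.045 mol/L

1.045 M


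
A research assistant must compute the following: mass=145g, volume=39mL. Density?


ρ = mass/volume
= 145/39
= 3.718 g/mL

3.718 g/mL


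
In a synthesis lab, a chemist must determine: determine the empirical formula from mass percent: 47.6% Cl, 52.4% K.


Assume 100 g sample. Moles of each element:
  Cl: 47.6/35.45 = 1.343 mol
  K: 52.4/39.1 = 1.34 mol
Divide by smallest (1.34):
  Cl: 1.343/1.34 = 1.0
  K: 1.34/1.34 = 1.0
Empirical formula: KCl

KCl


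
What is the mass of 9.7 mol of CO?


M(CO) = 28.01 g/mol
mass = n × M = 9.7 × 28.01 = 271.70 g

271.70 g


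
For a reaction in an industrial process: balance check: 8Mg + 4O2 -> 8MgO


Equation: 8Mg + 4O2 -> 8MgO
Check atoms: Mg: 8=8, O: 8=8
Balanced

Yes, balanced


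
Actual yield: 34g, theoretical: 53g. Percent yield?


% yield = actual/theoretical × 100
= 34/53 × 100
= 64.15%

64.15%


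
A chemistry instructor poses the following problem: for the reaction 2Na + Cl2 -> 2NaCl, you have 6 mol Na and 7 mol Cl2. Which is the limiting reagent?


Mole ratio available / coefficient:
  Na: 6/2 = 3.000
  Cl2: 7/1 = 7.000
Smaller ratio is limiting.

Na


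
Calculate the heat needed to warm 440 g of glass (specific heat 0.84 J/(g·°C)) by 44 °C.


q = mcΔT = 440 × 0.84 × 44
= 16262.40 J

16262.40 J


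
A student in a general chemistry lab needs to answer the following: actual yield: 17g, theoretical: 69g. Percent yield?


% yield = actual/theoretical × 100
= 17/69 × 100
= 24.64%

24.64%
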